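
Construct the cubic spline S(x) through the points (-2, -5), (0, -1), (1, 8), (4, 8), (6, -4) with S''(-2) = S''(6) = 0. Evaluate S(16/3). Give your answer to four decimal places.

Let σ_i = S''(x_i). Step sizes h_i = 2, 1, 3, 2; slopes of the chords Δ_i = (y_(i+1) - y_i)/h_i = 2, 9, 0, -6.
  2·σ_0 + 6·σ_1 + 1·σ_2 = 6(Δ_1 - Δ_0) = 42
  1·σ_1 + 8·σ_2 + 3·σ_3 = 6(Δ_2 - Δ_1) = -54
  3·σ_2 + 10·σ_3 + 2·σ_4 = 6(Δ_3 - Δ_2) = -36
Natural end conditions: σ_0 = σ_4 = 0.
Solving: σ_0 = 0, σ_1 = 1707/208, σ_2 = -753/104, σ_3 = -297/208, σ_4 = 0.
On [4, 6], S(x) = 8 - 525/104·(x - 4) - 297/416·(x - 4)² + 99/832·(x - 4)³.
With (x - 4) = 4/3: S(16/3) = 11/39.

0.2821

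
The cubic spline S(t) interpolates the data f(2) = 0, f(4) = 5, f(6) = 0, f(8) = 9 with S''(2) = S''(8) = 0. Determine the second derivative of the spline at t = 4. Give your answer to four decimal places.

-5.4000

Write M_i for S''(x_i). With h_i = 2, 2, 2 and divided differences Δ_i = 5/2, -5/2, 9/2, the continuity of S' gives the tridiagonal system
  2·M_0 + 8·M_1 + 2·M_2 = 6(Δ_1 - Δ_0) = -30
  2·M_1 + 8·M_2 + 2·M_3 = 6(Δ_2 - Δ_1) = 42
Natural end conditions: M_0 = M_3 = 0.
Forward elimination and back-substitution give M_0 = 0, M_1 = -27/5, M_2 = 33/5, M_3 = 0.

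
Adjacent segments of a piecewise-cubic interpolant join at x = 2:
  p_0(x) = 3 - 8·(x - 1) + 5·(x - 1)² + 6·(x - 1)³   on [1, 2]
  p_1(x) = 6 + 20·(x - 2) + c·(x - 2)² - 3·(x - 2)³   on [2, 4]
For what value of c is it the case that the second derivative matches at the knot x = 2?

23

p_0''(x) = 10 + 36·(x - 1), so p_0''(2) = 46. On the right, p_1''(2) = 2c, so c = 23.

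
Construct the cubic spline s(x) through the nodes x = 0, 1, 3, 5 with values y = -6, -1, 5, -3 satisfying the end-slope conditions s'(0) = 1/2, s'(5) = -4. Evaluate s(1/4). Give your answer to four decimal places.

Put M_i = s'' at the i-th knot. Here h = (1, 2, 2) and Δ = (5, 3, -4), so the interior equations h_(i-1)·M_(i-1) + 2(h_(i-1)+h_i)·M_i + h_i·M_(i+1) = 6(Δ_i − Δ_(i-1)) read
  1·M_0 + 6·M_1 + 2·M_2 = 6(Δ_1 - Δ_0) = -12
  2·M_1 + 8·M_2 + 2·M_3 = 6(Δ_2 - Δ_1) = -42
Clamped end conditions give two more equations: 2h_0·M_0 + h_0·M_1 = 6(Δ_0 - s'(0)) = 27 and h_2·M_2 + 2h_2·M_3 = 6(s'(5) - Δ_2) = 0.
Solving: M_0 = 342/23, M_1 = -63/23, M_2 = -120/23, M_3 = 60/23.
On [0, 1], s(x) = -6 + 1/2·x + 171/23·x² - 135/46·x³.
With x = 1/4: s(1/4) = -16063/2944.

-5.4562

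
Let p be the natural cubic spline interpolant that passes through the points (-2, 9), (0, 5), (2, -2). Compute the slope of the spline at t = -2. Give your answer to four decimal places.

-1.6250

Put m_i = p'' at the i-th knot. Here h = (2, 2) and Δ = (-2, -7/2), so the interior equations h_(i-1)·m_(i-1) + 2(h_(i-1)+h_i)·m_i + h_i·m_(i+1) = 6(Δ_i − Δ_(i-1)) read
  2·m_0 + 8·m_1 + 2·m_2 = 6(Δ_1 - Δ_0) = -9
Natural end conditions: m_0 = m_2 = 0.
Hence m_0 = 0, m_1 = -9/8, m_2 = 0.
On [-2, 0], p'(t) = b_0 + 2c_0·(t + 2) + 3d_0·(t + 2)² with b_0 = Δ_0 - h_0(2m_0 + m_1)/6 = -13/8, c_0 = m_0/2 = 0, d_0 = (m_1 - m_0)/(6h_0) = -3/32. So p'(-2) = -13/8.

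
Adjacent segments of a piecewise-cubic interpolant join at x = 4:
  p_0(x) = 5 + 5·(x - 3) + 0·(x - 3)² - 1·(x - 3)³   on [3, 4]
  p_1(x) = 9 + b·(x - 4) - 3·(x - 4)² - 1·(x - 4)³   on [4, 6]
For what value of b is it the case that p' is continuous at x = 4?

p_0'(x) = 5 + 0·(x - 3) - 3·(x - 3)², so p_0'(4) = 2. On the right, p_1'(4) = b, so b = 2.

2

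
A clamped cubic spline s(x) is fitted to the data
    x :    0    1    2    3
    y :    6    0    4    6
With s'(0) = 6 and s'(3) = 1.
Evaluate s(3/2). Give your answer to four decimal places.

Let m_i = s''(x_i). Step sizes h_i = 1, 1, 1; slopes of the chords Δ_i = (y_(i+1) - y_i)/h_i = -6, 4, 2.
  1·m_0 + 4·m_1 + 1·m_2 = 6(Δ_1 - Δ_0) = 60
  1·m_1 + 4·m_2 + 1·m_3 = 6(Δ_2 - Δ_1) = -12
Clamped end conditions give two more equations: 2h_0·m_0 + h_0·m_1 = 6(Δ_0 - s'(0)) = -72 and h_2·m_2 + 2h_2·m_3 = 6(s'(3) - Δ_2) = -6.
Hence m_0 = -154/3, m_1 = 92/3, m_2 = -34/3, m_3 = 8/3.
On [1, 2], s(x) = 0 - 13/3·(x - 1) + 46/3·(x - 1)² - 7·(x - 1)³.
With (x - 1) = 1/2: s(3/2) = 19/24.

0.7917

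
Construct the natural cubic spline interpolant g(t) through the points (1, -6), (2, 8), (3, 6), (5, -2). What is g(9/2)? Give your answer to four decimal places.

-0.3261

Put M_i = g'' at the i-th knot. Here h = (1, 1, 2) and Δ = (14, -2, -4), so the interior equations h_(i-1)·M_(i-1) + 2(h_(i-1)+h_i)·M_i + h_i·M_(i+1) = 6(Δ_i − Δ_(i-1)) read
  1·M_0 + 4·M_1 + 1·M_2 = 6(Δ_1 - Δ_0) = -96
  1·M_1 + 6·M_2 + 2·M_3 = 6(Δ_2 - Δ_1) = -12
Natural end conditions: M_0 = M_3 = 0.
Solving the tridiagonal system: M_0 = 0, M_1 = -564/23, M_2 = 48/23, M_3 = 0.
On [3, 5], g(t) = 6 - 124/23·(t - 3) + 24/23·(t - 3)² - 4/23·(t - 3)³.
With (t - 3) = 3/2: g(9/2) = -15/46.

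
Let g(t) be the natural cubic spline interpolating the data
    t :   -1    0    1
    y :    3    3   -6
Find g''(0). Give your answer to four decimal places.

Let σ_i = g''(x_i). Step sizes h_i = 1, 1; slopes of the chords Δ_i = (y_(i+1) - y_i)/h_i = 0, -9.
  1·σ_0 + 4·σ_1 + 1·σ_2 = 6(Δ_1 - Δ_0) = -54
Natural end conditions: σ_0 = σ_2 = 0.
Solving the tridiagonal system: σ_0 = 0, σ_1 = -27/2, σ_2 = 0.

-13.5000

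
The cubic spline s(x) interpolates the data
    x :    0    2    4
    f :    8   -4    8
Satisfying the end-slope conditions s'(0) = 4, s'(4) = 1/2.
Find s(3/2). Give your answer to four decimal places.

Let σ_i = s''(x_i). Step sizes h_i = 2, 2; slopes of the chords Δ_i = (y_(i+1) - y_i)/h_i = -6, 6.
  2·σ_0 + 8·σ_1 + 2·σ_2 = 6(Δ_1 - Δ_0) = 72
Clamped end conditions give two more equations: 2h_0·σ_0 + h_0·σ_1 = 6(Δ_0 - s'(0)) = -60 and h_1·σ_1 + 2h_1·σ_2 = 6(s'(4) - Δ_1) = -33.
Solving the tridiagonal system: σ_0 = -199/8, σ_1 = 79/4, σ_2 = -145/8.
On [0, 2], s(x) = 8 + 4·x - 199/16·x² + 119/32·x³.
With x = 3/2: s(3/2) = -367/256.

-1.4336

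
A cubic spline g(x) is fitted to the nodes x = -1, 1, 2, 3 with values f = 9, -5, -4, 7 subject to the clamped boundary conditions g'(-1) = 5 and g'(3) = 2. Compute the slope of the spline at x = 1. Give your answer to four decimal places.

Let M_i = g''(x_i). Step sizes h_i = 2, 1, 1; slopes of the chords Δ_i = (y_(i+1) - y_i)/h_i = -7, 1, 11.
  2·M_0 + 6·M_1 + 1·M_2 = 6(Δ_1 - Δ_0) = 48
  1·M_1 + 4·M_2 + 1·M_3 = 6(Δ_2 - Δ_1) = 60
Clamped end conditions give two more equations: 2h_0·M_0 + h_0·M_1 = 6(Δ_0 - g'(-1)) = -72 and h_2·M_2 + 2h_2·M_3 = 6(g'(3) - Δ_2) = -54.
Solving the tridiagonal system: M_0 = -267/11, M_1 = 138/11, M_2 = 234/11, M_3 = -414/11.
On [1, 2], g'(x) = b_1 + 2c_1·(x - 1) + 3d_1·(x - 1)² with b_1 = Δ_1 - h_1(2M_1 + M_2)/6 = -74/11, c_1 = M_1/2 = 69/11, d_1 = (M_2 - M_1)/(6h_1) = 16/11. So g'(1) = -74/11.

-6.7273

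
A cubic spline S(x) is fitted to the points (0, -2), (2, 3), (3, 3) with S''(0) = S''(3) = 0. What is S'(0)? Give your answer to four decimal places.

With M_i denoting the second derivative at x_i, h_i = 2, 1, and Δ_i = (y_(i+1) − y_i)/h_i = 5/2, 0:
  2·M_0 + 6·M_1 + 1·M_2 = 6(Δ_1 - Δ_0) = -15
Natural end conditions: M_0 = M_2 = 0.
Solving: M_0 = 0, M_1 = -5/2, M_2 = 0.
On [0, 2], S'(x) = b_0 + 2c_0·x + 3d_0·x² with b_0 = Δ_0 - h_0(2M_0 + M_1)/6 = 10/3, c_0 = M_0/2 = 0, d_0 = (M_1 - M_0)/(6h_0) = -5/24. So S'(0) = 10/3.

3.3333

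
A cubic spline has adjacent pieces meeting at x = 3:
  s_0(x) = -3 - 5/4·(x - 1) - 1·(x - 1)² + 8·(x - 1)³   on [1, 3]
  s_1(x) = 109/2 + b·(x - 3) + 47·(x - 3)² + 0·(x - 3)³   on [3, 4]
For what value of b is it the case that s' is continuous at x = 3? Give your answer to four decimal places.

90.7500

s_0'(x) = -5/4 - 2·(x - 1) + 24·(x - 1)², so s_0'(3) = 363/4. On the right, s_1'(3) = b, so b = 363/4.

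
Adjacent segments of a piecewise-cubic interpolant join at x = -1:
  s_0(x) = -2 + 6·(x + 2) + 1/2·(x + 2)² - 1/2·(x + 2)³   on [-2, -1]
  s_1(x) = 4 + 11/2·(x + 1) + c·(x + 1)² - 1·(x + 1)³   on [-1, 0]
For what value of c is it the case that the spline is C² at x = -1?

-1

s_0''(x) = 1 - 3·(x + 2), so s_0''(-1) = -2. On the right, s_1''(-1) = 2c, so c = -1.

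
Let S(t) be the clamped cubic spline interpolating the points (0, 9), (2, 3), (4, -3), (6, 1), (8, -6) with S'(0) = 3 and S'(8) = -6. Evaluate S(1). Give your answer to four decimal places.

8.0960

With σ_i denoting the second derivative at x_i, h_i = 2, 2, 2, 2, and Δ_i = (y_(i+1) − y_i)/h_i = -3, -3, 2, -7/2:
  2·σ_0 + 8·σ_1 + 2·σ_2 = 6(Δ_1 - Δ_0) = 0
  2·σ_1 + 8·σ_2 + 2·σ_3 = 6(Δ_2 - Δ_1) = 30
  2·σ_2 + 8·σ_3 + 2·σ_4 = 6(Δ_3 - Δ_2) = -33
Clamped end conditions give two more equations: 2h_0·σ_0 + h_0·σ_1 = 6(Δ_0 - S'(0)) = -36 and h_3·σ_3 + 2h_3·σ_4 = 6(S'(8) - Δ_3) = -15.
Forward elimination and back-substitution give σ_0 = -1077/112, σ_1 = 69/56, σ_2 = 75/16, σ_3 = -279/56, σ_4 = -141/112.
On [0, 2], S(t) = 9 + 3·t - 1077/224·t² + 405/448·t³.
With t = 1: S(1) = 3627/448.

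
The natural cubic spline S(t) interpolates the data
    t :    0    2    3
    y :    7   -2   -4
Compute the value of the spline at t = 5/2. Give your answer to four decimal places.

-3.1563

Let M_i = S''(x_i). Step sizes h_i = 2, 1; slopes of the chords Δ_i = (y_(i+1) - y_i)/h_i = -9/2, -2.
  2·M_0 + 6·M_1 + 1·M_2 = 6(Δ_1 - Δ_0) = 15
Natural end conditions: M_0 = M_2 = 0.
Solving the tridiagonal system: M_0 = 0, M_1 = 5/2, M_2 = 0.
On [2, 3], S(t) = -2 - 17/6·(t - 2) + 5/4·(t - 2)² - 5/12·(t - 2)³.
With (t - 2) = 1/2: S(5/2) = -101/32.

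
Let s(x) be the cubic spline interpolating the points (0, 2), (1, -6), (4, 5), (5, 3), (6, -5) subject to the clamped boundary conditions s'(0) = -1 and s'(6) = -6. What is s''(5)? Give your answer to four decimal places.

-9.4386

With M_i denoting the second derivative at x_i, h_i = 1, 3, 1, 1, and Δ_i = (y_(i+1) − y_i)/h_i = -8, 11/3, -2, -8:
  1·M_0 + 8·M_1 + 3·M_2 = 6(Δ_1 - Δ_0) = 70
  3·M_1 + 8·M_2 + 1·M_3 = 6(Δ_2 - Δ_1) = -34
  1·M_2 + 4·M_3 + 1·M_4 = 6(Δ_3 - Δ_2) = -36
Clamped end conditions give two more equations: 2h_0·M_0 + h_0·M_1 = 6(Δ_0 - s'(0)) = -42 and h_3·M_3 + 2h_3·M_4 = 6(s'(6) - Δ_3) = 12.
Hence M_0 = -1645/57, M_1 = 896/57, M_2 = -511/57, M_3 = -538/57, M_4 = 611/57.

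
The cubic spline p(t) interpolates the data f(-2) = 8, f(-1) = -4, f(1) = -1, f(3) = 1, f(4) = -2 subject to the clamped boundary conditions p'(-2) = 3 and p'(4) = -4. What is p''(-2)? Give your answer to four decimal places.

-57.5985

Write M_i for p''(x_i). With h_i = 1, 2, 2, 1 and divided differences Δ_i = -12, 3/2, 1, -3, the continuity of p' gives the tridiagonal system
  1·M_0 + 6·M_1 + 2·M_2 = 6(Δ_1 - Δ_0) = 81
  2·M_1 + 8·M_2 + 2·M_3 = 6(Δ_2 - Δ_1) = -3
  2·M_2 + 6·M_3 + 1·M_4 = 6(Δ_3 - Δ_2) = -24
Clamped end conditions give two more equations: 2h_0·M_0 + h_0·M_1 = 6(Δ_0 - p'(-2)) = -90 and h_3·M_3 + 2h_3·M_4 = 6(p'(4) - Δ_3) = -6.
Solving: M_0 = -7603/132, M_1 = 1663/66, M_2 = -151/24, M_3 = -101/66, M_4 = -295/132.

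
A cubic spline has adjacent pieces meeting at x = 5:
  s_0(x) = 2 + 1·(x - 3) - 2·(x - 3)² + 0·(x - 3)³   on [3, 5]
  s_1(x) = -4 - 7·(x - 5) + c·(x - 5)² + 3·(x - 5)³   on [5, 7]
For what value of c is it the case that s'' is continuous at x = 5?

s_0''(x) = -4 + 0·(x - 3), so s_0''(5) = -4. On the right, s_1''(5) = 2c, so c = -2.

-2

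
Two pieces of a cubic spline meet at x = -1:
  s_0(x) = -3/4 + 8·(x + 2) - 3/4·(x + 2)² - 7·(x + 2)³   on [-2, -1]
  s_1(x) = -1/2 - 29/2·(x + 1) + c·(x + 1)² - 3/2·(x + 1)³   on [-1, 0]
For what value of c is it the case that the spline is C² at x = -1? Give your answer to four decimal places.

-21.7500

s_0''(x) = -3/2 - 42·(x + 2), so s_0''(-1) = -87/2. On the right, s_1''(-1) = 2c, so c = -87/4.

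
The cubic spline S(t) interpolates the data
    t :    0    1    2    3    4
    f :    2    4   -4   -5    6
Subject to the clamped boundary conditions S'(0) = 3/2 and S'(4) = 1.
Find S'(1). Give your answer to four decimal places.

-2.7768

Let m_i = S''(x_i). Step sizes h_i = 1, 1, 1, 1; slopes of the chords Δ_i = (y_(i+1) - y_i)/h_i = 2, -8, -1, 11.
  1·m_0 + 4·m_1 + 1·m_2 = 6(Δ_1 - Δ_0) = -60
  1·m_1 + 4·m_2 + 1·m_3 = 6(Δ_2 - Δ_1) = 42
  1·m_2 + 4·m_3 + 1·m_4 = 6(Δ_3 - Δ_2) = 72
Clamped end conditions give two more equations: 2h_0·m_0 + h_0·m_1 = 6(Δ_0 - S'(0)) = 3 and h_3·m_3 + 2h_3·m_4 = 6(S'(4) - Δ_3) = -60.
Solving the tridiagonal system: m_0 = 647/56, m_1 = -563/28, m_2 = 71/8, m_3 = 745/28, m_4 = -2425/56.
On [1, 2], S'(t) = b_1 + 2c_1·(t - 1) + 3d_1·(t - 1)² with b_1 = Δ_1 - h_1(2m_1 + m_2)/6 = -311/112, c_1 = m_1/2 = -563/56, d_1 = (m_2 - m_1)/(6h_1) = 541/112. So S'(1) = -311/112.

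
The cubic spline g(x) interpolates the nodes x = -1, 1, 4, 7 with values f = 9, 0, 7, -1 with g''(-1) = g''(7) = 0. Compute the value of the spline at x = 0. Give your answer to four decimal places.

3.1892

Write M_i for g''(x_i). With h_i = 2, 3, 3 and divided differences Δ_i = -9/2, 7/3, -8/3, the continuity of g' gives the tridiagonal system
  2·M_0 + 10·M_1 + 3·M_2 = 6(Δ_1 - Δ_0) = 41
  3·M_1 + 12·M_2 + 3·M_3 = 6(Δ_2 - Δ_1) = -30
Natural end conditions: M_0 = M_3 = 0.
Hence M_0 = 0, M_1 = 194/37, M_2 = -141/37, M_3 = 0.
On [-1, 1], g(x) = 9 - 1387/222·(x + 1) + 0·(x + 1)² + 97/222·(x + 1)³.
With (x + 1) = 1: g(0) = 118/37.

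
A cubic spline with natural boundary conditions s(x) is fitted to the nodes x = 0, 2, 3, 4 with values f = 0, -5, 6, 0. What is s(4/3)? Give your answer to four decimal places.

-7.9066

With σ_i denoting the second derivative at x_i, h_i = 2, 1, 1, and Δ_i = (y_(i+1) − y_i)/h_i = -5/2, 11, -6:
  2·σ_0 + 6·σ_1 + 1·σ_2 = 6(Δ_1 - Δ_0) = 81
  1·σ_1 + 4·σ_2 + 1·σ_3 = 6(Δ_2 - Δ_1) = -102
Natural end conditions: σ_0 = σ_3 = 0.
Hence σ_0 = 0, σ_1 = 426/23, σ_2 = -693/23, σ_3 = 0.
On [0, 2], s(x) = 0 - 399/46·x + 0·x² + 71/46·x³.
With x = 4/3: s(4/3) = -4910/621.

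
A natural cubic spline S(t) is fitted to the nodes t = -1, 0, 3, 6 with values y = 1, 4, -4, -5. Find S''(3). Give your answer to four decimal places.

Let σ_i = S''(x_i). Step sizes h_i = 1, 3, 3; slopes of the chords Δ_i = (y_(i+1) - y_i)/h_i = 3, -8/3, -1/3.
  1·σ_0 + 8·σ_1 + 3·σ_2 = 6(Δ_1 - Δ_0) = -34
  3·σ_1 + 12·σ_2 + 3·σ_3 = 6(Δ_2 - Δ_1) = 14
Natural end conditions: σ_0 = σ_3 = 0.
Forward elimination and back-substitution give σ_0 = 0, σ_1 = -150/29, σ_2 = 214/87, σ_3 = 0.

2.4598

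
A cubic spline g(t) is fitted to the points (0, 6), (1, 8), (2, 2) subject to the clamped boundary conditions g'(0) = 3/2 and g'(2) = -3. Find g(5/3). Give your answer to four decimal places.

Put M_i = g'' at the i-th knot. Here h = (1, 1) and Δ = (2, -6), so the interior equations h_(i-1)·M_(i-1) + 2(h_(i-1)+h_i)·M_i + h_i·M_(i+1) = 6(Δ_i − Δ_(i-1)) read
  1·M_0 + 4·M_1 + 1·M_2 = 6(Δ_1 - Δ_0) = -48
Clamped end conditions give two more equations: 2h_0·M_0 + h_0·M_1 = 6(Δ_0 - g'(0)) = 3 and h_1·M_1 + 2h_1·M_2 = 6(g'(2) - Δ_1) = 18.
Forward elimination and back-substitution give M_0 = 45/4, M_1 = -39/2, M_2 = 75/4.
On [1, 2], g(t) = 8 - 21/8·(t - 1) - 39/4·(t - 1)² + 51/8·(t - 1)³.
With (t - 1) = 2/3: g(5/3) = 137/36.

3.8056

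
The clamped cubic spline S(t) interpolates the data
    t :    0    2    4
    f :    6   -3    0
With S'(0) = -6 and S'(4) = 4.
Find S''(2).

4

Put M_i = S'' at the i-th knot. Here h = (2, 2) and Δ = (-9/2, 3/2), so the interior equations h_(i-1)·M_(i-1) + 2(h_(i-1)+h_i)·M_i + h_i·M_(i+1) = 6(Δ_i − Δ_(i-1)) read
  2·M_0 + 8·M_1 + 2·M_2 = 6(Δ_1 - Δ_0) = 36
Clamped end conditions give two more equations: 2h_0·M_0 + h_0·M_1 = 6(Δ_0 - S'(0)) = 9 and h_1·M_1 + 2h_1·M_2 = 6(S'(4) - Δ_1) = 15.
Solving: M_0 = 1/4, M_1 = 4, M_2 = 7/4.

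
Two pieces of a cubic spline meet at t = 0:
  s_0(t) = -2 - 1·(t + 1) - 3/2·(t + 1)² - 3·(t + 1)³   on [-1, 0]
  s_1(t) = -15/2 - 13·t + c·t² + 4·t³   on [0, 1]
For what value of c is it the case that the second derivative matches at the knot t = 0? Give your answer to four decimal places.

s_0''(t) = -3 - 18·(t + 1), so s_0''(0) = -21. On the right, s_1''(0) = 2c, so c = -21/2.

-10.5000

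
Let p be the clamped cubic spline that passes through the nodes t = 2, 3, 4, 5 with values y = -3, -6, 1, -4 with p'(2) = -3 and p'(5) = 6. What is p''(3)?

28

Write M_i for p''(x_i). With h_i = 1, 1, 1 and divided differences Δ_i = -3, 7, -5, the continuity of p' gives the tridiagonal system
  1·M_0 + 4·M_1 + 1·M_2 = 6(Δ_1 - Δ_0) = 60
  1·M_1 + 4·M_2 + 1·M_3 = 6(Δ_2 - Δ_1) = -72
Clamped end conditions give two more equations: 2h_0·M_0 + h_0·M_1 = 6(Δ_0 - p'(2)) = 0 and h_2·M_2 + 2h_2·M_3 = 6(p'(5) - Δ_2) = 66.
Hence M_0 = -14, M_1 = 28, M_2 = -38, M_3 = 52.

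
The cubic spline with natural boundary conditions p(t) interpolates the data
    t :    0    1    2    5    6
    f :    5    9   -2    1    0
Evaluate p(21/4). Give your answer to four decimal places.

1.1385

Let M_i = p''(x_i). Step sizes h_i = 1, 1, 3, 1; slopes of the chords Δ_i = (y_(i+1) - y_i)/h_i = 4, -11, 1, -1.
  1·M_0 + 4·M_1 + 1·M_2 = 6(Δ_1 - Δ_0) = -90
  1·M_1 + 8·M_2 + 3·M_3 = 6(Δ_2 - Δ_1) = 72
  3·M_2 + 8·M_3 + 1·M_4 = 6(Δ_3 - Δ_2) = -12
Natural end conditions: M_0 = M_4 = 0.
Hence M_0 = 0, M_1 = -2781/106, M_2 = 792/53, M_3 = -753/106, M_4 = 0.
On [5, 6], p(t) = 1 + 145/106·(t - 5) - 753/212·(t - 5)² + 251/212·(t - 5)³.
With (t - 5) = 1/4: p(21/4) = 15447/13568.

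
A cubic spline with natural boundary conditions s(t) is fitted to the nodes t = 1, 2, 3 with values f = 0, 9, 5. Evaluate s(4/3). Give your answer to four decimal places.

3.9630

Let M_i = s''(x_i). Step sizes h_i = 1, 1; slopes of the chords Δ_i = (y_(i+1) - y_i)/h_i = 9, -4.
  1·M_0 + 4·M_1 + 1·M_2 = 6(Δ_1 - Δ_0) = -78
Natural end conditions: M_0 = M_2 = 0.
Hence M_0 = 0, M_1 = -39/2, M_2 = 0.
On [1, 2], s(t) = 0 + 49/4·(t - 1) + 0·(t - 1)² - 13/4·(t - 1)³.
With (t - 1) = 1/3: s(4/3) = 107/27.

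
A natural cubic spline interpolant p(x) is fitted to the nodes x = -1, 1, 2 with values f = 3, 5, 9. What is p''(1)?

Put M_i = p'' at the i-th knot. Here h = (2, 1) and Δ = (1, 4), so the interior equations h_(i-1)·M_(i-1) + 2(h_(i-1)+h_i)·M_i + h_i·M_(i+1) = 6(Δ_i − Δ_(i-1)) read
  2·M_0 + 6·M_1 + 1·M_2 = 6(Δ_1 - Δ_0) = 18
Natural end conditions: M_0 = M_2 = 0.
Hence M_0 = 0, M_1 = 3, M_2 = 0.

3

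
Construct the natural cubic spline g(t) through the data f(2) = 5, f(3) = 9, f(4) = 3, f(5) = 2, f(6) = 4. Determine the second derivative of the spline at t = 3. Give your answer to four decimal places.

-17.8929

Let M_i = g''(x_i). Step sizes h_i = 1, 1, 1, 1; slopes of the chords Δ_i = (y_(i+1) - y_i)/h_i = 4, -6, -1, 2.
  1·M_0 + 4·M_1 + 1·M_2 = 6(Δ_1 - Δ_0) = -60
  1·M_1 + 4·M_2 + 1·M_3 = 6(Δ_2 - Δ_1) = 30
  1·M_2 + 4·M_3 + 1·M_4 = 6(Δ_3 - Δ_2) = 18
Natural end conditions: M_0 = M_4 = 0.
Hence M_0 = 0, M_1 = -501/28, M_2 = 81/7, M_3 = 45/28, M_4 = 0.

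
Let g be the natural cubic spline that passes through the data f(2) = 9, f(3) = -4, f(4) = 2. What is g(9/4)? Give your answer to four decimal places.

Put M_i = g'' at the i-th knot. Here h = (1, 1) and Δ = (-13, 6), so the interior equations h_(i-1)·M_(i-1) + 2(h_(i-1)+h_i)·M_i + h_i·M_(i+1) = 6(Δ_i − Δ_(i-1)) read
  1·M_0 + 4·M_1 + 1·M_2 = 6(Δ_1 - Δ_0) = 114
Natural end conditions: M_0 = M_2 = 0.
Hence M_0 = 0, M_1 = 57/2, M_2 = 0.
On [2, 3], g(x) = 9 - 71/4·(x - 2) + 0·(x - 2)² + 19/4·(x - 2)³.
With (x - 2) = 1/4: g(9/4) = 1187/256.

4.6367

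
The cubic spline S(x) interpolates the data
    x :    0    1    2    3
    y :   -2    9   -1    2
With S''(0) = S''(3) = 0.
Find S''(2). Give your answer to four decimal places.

29.2000

With M_i denoting the second derivative at x_i, h_i = 1, 1, 1, and Δ_i = (y_(i+1) − y_i)/h_i = 11, -10, 3:
  1·M_0 + 4·M_1 + 1·M_2 = 6(Δ_1 - Δ_0) = -126
  1·M_1 + 4·M_2 + 1·M_3 = 6(Δ_2 - Δ_1) = 78
Natural end conditions: M_0 = M_3 = 0.
Forward elimination and back-substitution give M_0 = 0, M_1 = -194/5, M_2 = 146/5, M_3 = 0.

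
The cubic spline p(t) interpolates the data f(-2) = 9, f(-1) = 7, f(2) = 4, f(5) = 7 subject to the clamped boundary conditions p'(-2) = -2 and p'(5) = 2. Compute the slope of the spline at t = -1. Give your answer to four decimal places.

-1.8710

With M_i denoting the second derivative at x_i, h_i = 1, 3, 3, and Δ_i = (y_(i+1) − y_i)/h_i = -2, -1, 1:
  1·M_0 + 8·M_1 + 3·M_2 = 6(Δ_1 - Δ_0) = 6
  3·M_1 + 12·M_2 + 3·M_3 = 6(Δ_2 - Δ_1) = 12
Clamped end conditions give two more equations: 2h_0·M_0 + h_0·M_1 = 6(Δ_0 - p'(-2)) = 0 and h_2·M_2 + 2h_2·M_3 = 6(p'(5) - Δ_2) = 6.
Hence M_0 = -8/31, M_1 = 16/31, M_2 = 22/31, M_3 = 20/31.
On [-1, 2], p'(t) = b_1 + 2c_1·(t + 1) + 3d_1·(t + 1)² with b_1 = Δ_1 - h_1(2M_1 + M_2)/6 = -58/31, c_1 = M_1/2 = 8/31, d_1 = (M_2 - M_1)/(6h_1) = 1/93. So p'(-1) = -58/31.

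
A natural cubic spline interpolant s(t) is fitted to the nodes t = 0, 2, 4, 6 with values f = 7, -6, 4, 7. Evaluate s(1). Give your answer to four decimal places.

-1.9750

Write M_i for s''(x_i). With h_i = 2, 2, 2 and divided differences Δ_i = -13/2, 5, 3/2, the continuity of s' gives the tridiagonal system
  2·M_0 + 8·M_1 + 2·M_2 = 6(Δ_1 - Δ_0) = 69
  2·M_1 + 8·M_2 + 2·M_3 = 6(Δ_2 - Δ_1) = -21
Natural end conditions: M_0 = M_3 = 0.
Forward elimination and back-substitution give M_0 = 0, M_1 = 99/10, M_2 = -51/10, M_3 = 0.
On [0, 2], s(t) = 7 - 49/5·t + 0·t² + 33/40·t³.
With t = 1: s(1) = -79/40.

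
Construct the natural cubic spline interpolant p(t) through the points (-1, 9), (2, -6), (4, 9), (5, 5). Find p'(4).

1

Let M_i = p''(x_i). Step sizes h_i = 3, 2, 1; slopes of the chords Δ_i = (y_(i+1) - y_i)/h_i = -5, 15/2, -4.
  3·M_0 + 10·M_1 + 2·M_2 = 6(Δ_1 - Δ_0) = 75
  2·M_1 + 6·M_2 + 1·M_3 = 6(Δ_2 - Δ_1) = -69
Natural end conditions: M_0 = M_3 = 0.
Solving: M_0 = 0, M_1 = 21/2, M_2 = -15, M_3 = 0.
On [4, 5], p'(t) = b_2 + 2c_2·(t - 4) + 3d_2·(t - 4)² with b_2 = Δ_2 - h_2(2M_2 + M_3)/6 = 1, c_2 = M_2/2 = -15/2, d_2 = (M_3 - M_2)/(6h_2) = 5/2. So p'(4) = 1.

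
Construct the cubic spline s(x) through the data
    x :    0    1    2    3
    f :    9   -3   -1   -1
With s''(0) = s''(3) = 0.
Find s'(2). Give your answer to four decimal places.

Put M_i = s'' at the i-th knot. Here h = (1, 1, 1) and Δ = (-12, 2, 0), so the interior equations h_(i-1)·M_(i-1) + 2(h_(i-1)+h_i)·M_i + h_i·M_(i+1) = 6(Δ_i − Δ_(i-1)) read
  1·M_0 + 4·M_1 + 1·M_2 = 6(Δ_1 - Δ_0) = 84
  1·M_1 + 4·M_2 + 1·M_3 = 6(Δ_2 - Δ_1) = -12
Natural end conditions: M_0 = M_3 = 0.
Solving: M_0 = 0, M_1 = 116/5, M_2 = -44/5, M_3 = 0.
On [2, 3], s'(x) = b_2 + 2c_2·(x - 2) + 3d_2·(x - 2)² with b_2 = Δ_2 - h_2(2M_2 + M_3)/6 = 44/15, c_2 = M_2/2 = -22/5, d_2 = (M_3 - M_2)/(6h_2) = 22/15. So s'(2) = 44/15.

2.9333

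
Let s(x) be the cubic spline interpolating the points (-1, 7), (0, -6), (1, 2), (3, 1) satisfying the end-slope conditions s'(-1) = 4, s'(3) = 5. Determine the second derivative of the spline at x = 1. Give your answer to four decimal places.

-25.0455

With M_i denoting the second derivative at x_i, h_i = 1, 1, 2, and Δ_i = (y_(i+1) − y_i)/h_i = -13, 8, -1/2:
  1·M_0 + 4·M_1 + 1·M_2 = 6(Δ_1 - Δ_0) = 126
  1·M_1 + 6·M_2 + 2·M_3 = 6(Δ_2 - Δ_1) = -51
Clamped end conditions give two more equations: 2h_0·M_0 + h_0·M_1 = 6(Δ_0 - s'(-1)) = -102 and h_2·M_2 + 2h_2·M_3 = 6(s'(3) - Δ_2) = 33.
Forward elimination and back-substitution give M_0 = -1757/22, M_1 = 635/11, M_2 = -551/22, M_3 = 457/22.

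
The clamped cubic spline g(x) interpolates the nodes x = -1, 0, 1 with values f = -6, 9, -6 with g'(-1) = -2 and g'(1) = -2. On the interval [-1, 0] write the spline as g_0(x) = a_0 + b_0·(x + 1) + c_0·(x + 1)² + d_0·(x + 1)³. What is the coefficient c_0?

48

Put m_i = g'' at the i-th knot. Here h = (1, 1) and Δ = (15, -15), so the interior equations h_(i-1)·m_(i-1) + 2(h_(i-1)+h_i)·m_i + h_i·m_(i+1) = 6(Δ_i − Δ_(i-1)) read
  1·m_0 + 4·m_1 + 1·m_2 = 6(Δ_1 - Δ_0) = -180
Clamped end conditions give two more equations: 2h_0·m_0 + h_0·m_1 = 6(Δ_0 - g'(-1)) = 102 and h_1·m_1 + 2h_1·m_2 = 6(g'(1) - Δ_1) = 78.
Solving: m_0 = 96, m_1 = -90, m_2 = 84.
On [-1, 0], with g_0(x) = a_0 + b_0·(x + 1) + c_0·(x + 1)² + d_0·(x + 1)³: c_0 = m_0/2 = 48, d_0 = (m_1 - m_0)/(6h_0) = -31, b_0 = Δ_0 - h_0(2m_0 + m_1)/6 = -2.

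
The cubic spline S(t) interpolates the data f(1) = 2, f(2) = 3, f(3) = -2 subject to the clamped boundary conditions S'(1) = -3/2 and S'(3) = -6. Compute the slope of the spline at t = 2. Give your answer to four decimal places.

Put M_i = S'' at the i-th knot. Here h = (1, 1) and Δ = (1, -5), so the interior equations h_(i-1)·M_(i-1) + 2(h_(i-1)+h_i)·M_i + h_i·M_(i+1) = 6(Δ_i − Δ_(i-1)) read
  1·M_0 + 4·M_1 + 1·M_2 = 6(Δ_1 - Δ_0) = -36
Clamped end conditions give two more equations: 2h_0·M_0 + h_0·M_1 = 6(Δ_0 - S'(1)) = 15 and h_1·M_1 + 2h_1·M_2 = 6(S'(3) - Δ_1) = -6.
Forward elimination and back-substitution give M_0 = 57/4, M_1 = -27/2, M_2 = 15/4.
On [2, 3], S'(t) = b_1 + 2c_1·(t - 2) + 3d_1·(t - 2)² with b_1 = Δ_1 - h_1(2M_1 + M_2)/6 = -9/8, c_1 = M_1/2 = -27/4, d_1 = (M_2 - M_1)/(6h_1) = 23/8. So S'(2) = -9/8.

-1.1250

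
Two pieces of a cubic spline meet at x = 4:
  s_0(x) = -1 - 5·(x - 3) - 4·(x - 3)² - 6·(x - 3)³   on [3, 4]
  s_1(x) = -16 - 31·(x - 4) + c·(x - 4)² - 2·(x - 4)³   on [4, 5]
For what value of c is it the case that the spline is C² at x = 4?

s_0''(x) = -8 - 36·(x - 3), so s_0''(4) = -44. On the right, s_1''(4) = 2c, so c = -22.

-22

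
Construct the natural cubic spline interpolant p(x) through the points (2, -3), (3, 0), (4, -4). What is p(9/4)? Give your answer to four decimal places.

-1.8398

Put σ_i = p'' at the i-th knot. Here h = (1, 1) and Δ = (3, -4), so the interior equations h_(i-1)·σ_(i-1) + 2(h_(i-1)+h_i)·σ_i + h_i·σ_(i+1) = 6(Δ_i − Δ_(i-1)) read
  1·σ_0 + 4·σ_1 + 1·σ_2 = 6(Δ_1 - Δ_0) = -42
Natural end conditions: σ_0 = σ_2 = 0.
Solving: σ_0 = 0, σ_1 = -21/2, σ_2 = 0.
On [2, 3], p(x) = -3 + 19/4·(x - 2) + 0·(x - 2)² - 7/4·(x - 2)³.
With (x - 2) = 1/4: p(9/4) = -471/256.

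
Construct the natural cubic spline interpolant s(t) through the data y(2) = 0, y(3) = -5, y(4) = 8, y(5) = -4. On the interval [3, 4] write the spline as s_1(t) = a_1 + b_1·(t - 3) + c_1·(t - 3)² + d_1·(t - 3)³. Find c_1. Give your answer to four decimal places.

19.4000

Write σ_i for s''(x_i). With h_i = 1, 1, 1 and divided differences Δ_i = -5, 13, -12, the continuity of s' gives the tridiagonal system
  1·σ_0 + 4·σ_1 + 1·σ_2 = 6(Δ_1 - Δ_0) = 108
  1·σ_1 + 4·σ_2 + 1·σ_3 = 6(Δ_2 - Δ_1) = -150
Natural end conditions: σ_0 = σ_3 = 0.
Forward elimination and back-substitution give σ_0 = 0, σ_1 = 194/5, σ_2 = -236/5, σ_3 = 0.
On [3, 4], with s_1(t) = a_1 + b_1·(t - 3) + c_1·(t - 3)² + d_1·(t - 3)³: c_1 = σ_1/2 = 97/5, d_1 = (σ_2 - σ_1)/(6h_1) = -43/3, b_1 = Δ_1 - h_1(2σ_1 + σ_2)/6 = 119/15.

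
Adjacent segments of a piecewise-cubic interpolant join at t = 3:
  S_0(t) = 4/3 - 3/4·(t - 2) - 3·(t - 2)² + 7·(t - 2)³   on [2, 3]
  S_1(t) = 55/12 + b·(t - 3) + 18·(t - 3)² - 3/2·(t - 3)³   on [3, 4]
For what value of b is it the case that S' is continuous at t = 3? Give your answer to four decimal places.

14.2500

S_0'(t) = -3/4 - 6·(t - 2) + 21·(t - 2)², so S_0'(3) = 57/4. On the right, S_1'(3) = b, so b = 57/4.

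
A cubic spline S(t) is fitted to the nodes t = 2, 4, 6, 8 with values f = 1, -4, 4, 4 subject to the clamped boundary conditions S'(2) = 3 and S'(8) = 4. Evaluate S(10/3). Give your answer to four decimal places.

Let M_i = S''(x_i). Step sizes h_i = 2, 2, 2; slopes of the chords Δ_i = (y_(i+1) - y_i)/h_i = -5/2, 4, 0.
  2·M_0 + 8·M_1 + 2·M_2 = 6(Δ_1 - Δ_0) = 39
  2·M_1 + 8·M_2 + 2·M_3 = 6(Δ_2 - Δ_1) = -24
Clamped end conditions give two more equations: 2h_0·M_0 + h_0·M_1 = 6(Δ_0 - S'(2)) = -33 and h_2·M_2 + 2h_2·M_3 = 6(S'(8) - Δ_2) = 24.
Hence M_0 = -401/30, M_1 = 307/30, M_2 = -121/15, M_3 = 301/30.
On [2, 4], S(t) = 1 + 3·(t - 2) - 401/60·(t - 2)² + 59/30·(t - 2)³.
With (t - 2) = 4/3: S(10/3) = -899/405.

-2.2198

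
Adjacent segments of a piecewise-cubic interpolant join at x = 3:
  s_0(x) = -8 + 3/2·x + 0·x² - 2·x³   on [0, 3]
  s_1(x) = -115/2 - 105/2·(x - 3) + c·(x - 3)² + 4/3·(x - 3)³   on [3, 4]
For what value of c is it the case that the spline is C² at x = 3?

s_0''(x) = 0 - 12·x, so s_0''(3) = -36. On the right, s_1''(3) = 2c, so c = -18.

-18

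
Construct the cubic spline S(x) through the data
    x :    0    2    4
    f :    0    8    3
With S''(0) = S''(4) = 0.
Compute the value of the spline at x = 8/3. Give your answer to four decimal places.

7.5370

Put M_i = S'' at the i-th knot. Here h = (2, 2) and Δ = (4, -5/2), so the interior equations h_(i-1)·M_(i-1) + 2(h_(i-1)+h_i)·M_i + h_i·M_(i+1) = 6(Δ_i − Δ_(i-1)) read
  2·M_0 + 8·M_1 + 2·M_2 = 6(Δ_1 - Δ_0) = -39
Natural end conditions: M_0 = M_2 = 0.
Solving the tridiagonal system: M_0 = 0, M_1 = -39/8, M_2 = 0.
On [2, 4], S(x) = 8 + 3/4·(x - 2) - 39/16·(x - 2)² + 13/32·(x - 2)³.
With (x - 2) = 2/3: S(8/3) = 407/54.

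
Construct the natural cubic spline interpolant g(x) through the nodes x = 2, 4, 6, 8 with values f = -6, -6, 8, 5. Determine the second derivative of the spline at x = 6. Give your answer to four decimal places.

-8.2000

With M_i denoting the second derivative at x_i, h_i = 2, 2, 2, and Δ_i = (y_(i+1) − y_i)/h_i = 0, 7, -3/2:
  2·M_0 + 8·M_1 + 2·M_2 = 6(Δ_1 - Δ_0) = 42
  2·M_1 + 8·M_2 + 2·M_3 = 6(Δ_2 - Δ_1) = -51
Natural end conditions: M_0 = M_3 = 0.
Solving the tridiagonal system: M_0 = 0, M_1 = 73/10, M_2 = -41/5, M_3 = 0.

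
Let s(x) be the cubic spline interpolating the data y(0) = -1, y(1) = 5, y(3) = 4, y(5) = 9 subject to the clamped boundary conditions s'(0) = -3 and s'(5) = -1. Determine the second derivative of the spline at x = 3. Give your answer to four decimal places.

Put σ_i = s'' at the i-th knot. Here h = (1, 2, 2) and Δ = (6, -1/2, 5/2), so the interior equations h_(i-1)·σ_(i-1) + 2(h_(i-1)+h_i)·σ_i + h_i·σ_(i+1) = 6(Δ_i − Δ_(i-1)) read
  1·σ_0 + 6·σ_1 + 2·σ_2 = 6(Δ_1 - Δ_0) = -39
  2·σ_1 + 8·σ_2 + 2·σ_3 = 6(Δ_2 - Δ_1) = 18
Clamped end conditions give two more equations: 2h_0·σ_0 + h_0·σ_1 = 6(Δ_0 - s'(0)) = 54 and h_2·σ_2 + 2h_2·σ_3 = 6(s'(5) - Δ_2) = -21.
Forward elimination and back-substitution give σ_0 = 794/23, σ_1 = -346/23, σ_2 = 385/46, σ_3 = -217/23.

8.3696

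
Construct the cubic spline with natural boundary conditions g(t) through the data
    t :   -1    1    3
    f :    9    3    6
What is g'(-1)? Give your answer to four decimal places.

-4.1250

Write m_i for g''(x_i). With h_i = 2, 2 and divided differences Δ_i = -3, 3/2, the continuity of g' gives the tridiagonal system
  2·m_0 + 8·m_1 + 2·m_2 = 6(Δ_1 - Δ_0) = 27
Natural end conditions: m_0 = m_2 = 0.
Forward elimination and back-substitution give m_0 = 0, m_1 = 27/8, m_2 = 0.
On [-1, 1], g'(t) = b_0 + 2c_0·(t + 1) + 3d_0·(t + 1)² with b_0 = Δ_0 - h_0(2m_0 + m_1)/6 = -33/8, c_0 = m_0/2 = 0, d_0 = (m_1 - m_0)/(6h_0) = 9/32. So g'(-1) = -33/8.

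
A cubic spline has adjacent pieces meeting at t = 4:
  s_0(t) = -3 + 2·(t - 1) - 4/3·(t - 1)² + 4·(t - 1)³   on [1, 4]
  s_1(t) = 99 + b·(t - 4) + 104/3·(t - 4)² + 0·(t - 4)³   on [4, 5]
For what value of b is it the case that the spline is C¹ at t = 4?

102

s_0'(t) = 2 - 8/3·(t - 1) + 12·(t - 1)², so s_0'(4) = 102. On the right, s_1'(4) = b, so b = 102.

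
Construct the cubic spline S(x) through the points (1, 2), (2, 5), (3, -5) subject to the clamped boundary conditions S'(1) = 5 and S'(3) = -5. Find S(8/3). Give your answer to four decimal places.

-2.0556

Put M_i = S'' at the i-th knot. Here h = (1, 1) and Δ = (3, -10), so the interior equations h_(i-1)·M_(i-1) + 2(h_(i-1)+h_i)·M_i + h_i·M_(i+1) = 6(Δ_i − Δ_(i-1)) read
  1·M_0 + 4·M_1 + 1·M_2 = 6(Δ_1 - Δ_0) = -78
Clamped end conditions give two more equations: 2h_0·M_0 + h_0·M_1 = 6(Δ_0 - S'(1)) = -12 and h_1·M_1 + 2h_1·M_2 = 6(S'(3) - Δ_1) = 30.
Solving: M_0 = 17/2, M_1 = -29, M_2 = 59/2.
On [2, 3], S(x) = 5 - 21/4·(x - 2) - 29/2·(x - 2)² + 39/4·(x - 2)³.
With (x - 2) = 2/3: S(8/3) = -37/18.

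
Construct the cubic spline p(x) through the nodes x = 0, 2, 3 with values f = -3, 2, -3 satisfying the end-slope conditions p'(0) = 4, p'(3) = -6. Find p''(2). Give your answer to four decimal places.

With σ_i denoting the second derivative at x_i, h_i = 2, 1, and Δ_i = (y_(i+1) − y_i)/h_i = 5/2, -5:
  2·σ_0 + 6·σ_1 + 1·σ_2 = 6(Δ_1 - Δ_0) = -45
Clamped end conditions give two more equations: 2h_0·σ_0 + h_0·σ_1 = 6(Δ_0 - p'(0)) = -9 and h_1·σ_1 + 2h_1·σ_2 = 6(p'(3) - Δ_1) = -6.
Hence σ_0 = 23/12, σ_1 = -25/3, σ_2 = 7/6.

-8.3333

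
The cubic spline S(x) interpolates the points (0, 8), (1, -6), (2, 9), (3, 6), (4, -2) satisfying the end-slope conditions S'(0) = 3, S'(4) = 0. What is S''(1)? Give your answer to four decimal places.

Let m_i = S''(x_i). Step sizes h_i = 1, 1, 1, 1; slopes of the chords Δ_i = (y_(i+1) - y_i)/h_i = -14, 15, -3, -8.
  1·m_0 + 4·m_1 + 1·m_2 = 6(Δ_1 - Δ_0) = 174
  1·m_1 + 4·m_2 + 1·m_3 = 6(Δ_2 - Δ_1) = -108
  1·m_2 + 4·m_3 + 1·m_4 = 6(Δ_3 - Δ_2) = -30
Clamped end conditions give two more equations: 2h_0·m_0 + h_0·m_1 = 6(Δ_0 - S'(0)) = -102 and h_3·m_3 + 2h_3·m_4 = 6(S'(4) - Δ_3) = 48.
Solving: m_0 = -2511/28, m_1 = 1083/14, m_2 = -183/4, m_3 = -33/14, m_4 = 705/28.

77.3571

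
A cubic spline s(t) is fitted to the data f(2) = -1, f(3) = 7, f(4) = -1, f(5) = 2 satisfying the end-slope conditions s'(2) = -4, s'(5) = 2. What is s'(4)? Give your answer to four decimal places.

-4.8000

With M_i denoting the second derivative at x_i, h_i = 1, 1, 1, and Δ_i = (y_(i+1) − y_i)/h_i = 8, -8, 3:
  1·M_0 + 4·M_1 + 1·M_2 = 6(Δ_1 - Δ_0) = -96
  1·M_1 + 4·M_2 + 1·M_3 = 6(Δ_2 - Δ_1) = 66
Clamped end conditions give two more equations: 2h_0·M_0 + h_0·M_1 = 6(Δ_0 - s'(2)) = 72 and h_2·M_2 + 2h_2·M_3 = 6(s'(5) - Δ_2) = -6.
Forward elimination and back-substitution give M_0 = 298/5, M_1 = -236/5, M_2 = 166/5, M_3 = -98/5.
On [4, 5], s'(t) = b_2 + 2c_2·(t - 4) + 3d_2·(t - 4)² with b_2 = Δ_2 - h_2(2M_2 + M_3)/6 = -24/5, c_2 = M_2/2 = 83/5, d_2 = (M_3 - M_2)/(6h_2) = -44/5. So s'(4) = -24/5.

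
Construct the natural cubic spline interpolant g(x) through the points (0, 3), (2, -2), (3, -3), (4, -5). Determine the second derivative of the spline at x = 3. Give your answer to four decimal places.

With m_i denoting the second derivative at x_i, h_i = 2, 1, 1, and Δ_i = (y_(i+1) − y_i)/h_i = -5/2, -1, -2:
  2·m_0 + 6·m_1 + 1·m_2 = 6(Δ_1 - Δ_0) = 9
  1·m_1 + 4·m_2 + 1·m_3 = 6(Δ_2 - Δ_1) = -6
Natural end conditions: m_0 = m_3 = 0.
Hence m_0 = 0, m_1 = 42/23, m_2 = -45/23, m_3 = 0.

-1.9565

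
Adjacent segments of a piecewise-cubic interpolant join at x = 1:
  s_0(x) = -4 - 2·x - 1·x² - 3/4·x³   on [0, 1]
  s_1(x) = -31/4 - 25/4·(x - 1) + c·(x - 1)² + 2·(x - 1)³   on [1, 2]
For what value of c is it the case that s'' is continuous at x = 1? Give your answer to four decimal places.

-3.2500

s_0''(x) = -2 - 9/2·x, so s_0''(1) = -13/2. On the right, s_1''(1) = 2c, so c = -13/4.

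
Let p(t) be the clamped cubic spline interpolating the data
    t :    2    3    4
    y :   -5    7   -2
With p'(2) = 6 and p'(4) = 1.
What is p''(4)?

Put m_i = p'' at the i-th knot. Here h = (1, 1) and Δ = (12, -9), so the interior equations h_(i-1)·m_(i-1) + 2(h_(i-1)+h_i)·m_i + h_i·m_(i+1) = 6(Δ_i − Δ_(i-1)) read
  1·m_0 + 4·m_1 + 1·m_2 = 6(Δ_1 - Δ_0) = -126
Clamped end conditions give two more equations: 2h_0·m_0 + h_0·m_1 = 6(Δ_0 - p'(2)) = 36 and h_1·m_1 + 2h_1·m_2 = 6(p'(4) - Δ_1) = 60.
Hence m_0 = 47, m_1 = -58, m_2 = 59.

59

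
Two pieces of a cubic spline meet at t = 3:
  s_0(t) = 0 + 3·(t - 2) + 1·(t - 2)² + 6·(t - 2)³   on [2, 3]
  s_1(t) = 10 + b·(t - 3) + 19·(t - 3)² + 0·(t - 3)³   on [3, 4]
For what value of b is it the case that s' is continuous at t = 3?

s_0'(t) = 3 + 2·(t - 2) + 18·(t - 2)², so s_0'(3) = 23. On the right, s_1'(3) = b, so b = 23.

23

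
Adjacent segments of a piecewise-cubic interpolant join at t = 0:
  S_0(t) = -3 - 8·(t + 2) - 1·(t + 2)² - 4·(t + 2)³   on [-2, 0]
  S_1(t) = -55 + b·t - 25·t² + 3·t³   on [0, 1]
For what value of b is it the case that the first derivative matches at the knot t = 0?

S_0'(t) = -8 - 2·(t + 2) - 12·(t + 2)², so S_0'(0) = -60. On the right, S_1'(0) = b, so b = -60.

-60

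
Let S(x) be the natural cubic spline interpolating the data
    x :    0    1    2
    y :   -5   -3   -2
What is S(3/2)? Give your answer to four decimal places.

-2.4063

Let σ_i = S''(x_i). Step sizes h_i = 1, 1; slopes of the chords Δ_i = (y_(i+1) - y_i)/h_i = 2, 1.
  1·σ_0 + 4·σ_1 + 1·σ_2 = 6(Δ_1 - Δ_0) = -6
Natural end conditions: σ_0 = σ_2 = 0.
Solving: σ_0 = 0, σ_1 = -3/2, σ_2 = 0.
On [1, 2], S(x) = -3 + 3/2·(x - 1) - 3/4·(x - 1)² + 1/4·(x - 1)³.
With (x - 1) = 1/2: S(3/2) = -77/32.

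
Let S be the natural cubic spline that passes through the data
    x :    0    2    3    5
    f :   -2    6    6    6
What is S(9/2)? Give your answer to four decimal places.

With M_i denoting the second derivative at x_i, h_i = 2, 1, 2, and Δ_i = (y_(i+1) − y_i)/h_i = 4, 0, 0:
  2·M_0 + 6·M_1 + 1·M_2 = 6(Δ_1 - Δ_0) = -24
  1·M_1 + 6·M_2 + 2·M_3 = 6(Δ_2 - Δ_1) = 0
Natural end conditions: M_0 = M_3 = 0.
Solving: M_0 = 0, M_1 = -144/35, M_2 = 24/35, M_3 = 0.
On [3, 5], S(x) = 6 - 16/35·(x - 3) + 12/35·(x - 3)² - 2/35·(x - 3)³.
With (x - 3) = 3/2: S(9/2) = 165/28.

5.8929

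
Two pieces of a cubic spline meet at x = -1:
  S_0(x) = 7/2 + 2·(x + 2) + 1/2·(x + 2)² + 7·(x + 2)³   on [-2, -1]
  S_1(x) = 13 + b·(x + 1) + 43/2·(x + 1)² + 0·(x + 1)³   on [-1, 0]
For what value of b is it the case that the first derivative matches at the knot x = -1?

S_0'(x) = 2 + 1·(x + 2) + 21·(x + 2)², so S_0'(-1) = 24. On the right, S_1'(-1) = b, so b = 24.

24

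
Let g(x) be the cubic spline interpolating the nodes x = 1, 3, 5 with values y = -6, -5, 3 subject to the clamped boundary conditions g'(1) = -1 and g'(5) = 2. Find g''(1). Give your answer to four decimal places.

0.3750

Put M_i = g'' at the i-th knot. Here h = (2, 2) and Δ = (1/2, 4), so the interior equations h_(i-1)·M_(i-1) + 2(h_(i-1)+h_i)·M_i + h_i·M_(i+1) = 6(Δ_i − Δ_(i-1)) read
  2·M_0 + 8·M_1 + 2·M_2 = 6(Δ_1 - Δ_0) = 21
Clamped end conditions give two more equations: 2h_0·M_0 + h_0·M_1 = 6(Δ_0 - g'(1)) = 9 and h_1·M_1 + 2h_1·M_2 = 6(g'(5) - Δ_1) = -12.
Solving: M_0 = 3/8, M_1 = 15/4, M_2 = -39/8.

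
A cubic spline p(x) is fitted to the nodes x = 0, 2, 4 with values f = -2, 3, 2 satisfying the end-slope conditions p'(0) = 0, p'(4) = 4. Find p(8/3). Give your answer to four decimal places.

Write σ_i for p''(x_i). With h_i = 2, 2 and divided differences Δ_i = 5/2, -1/2, the continuity of p' gives the tridiagonal system
  2·σ_0 + 8·σ_1 + 2·σ_2 = 6(Δ_1 - Δ_0) = -18
Clamped end conditions give two more equations: 2h_0·σ_0 + h_0·σ_1 = 6(Δ_0 - p'(0)) = 15 and h_1·σ_1 + 2h_1·σ_2 = 6(p'(4) - Δ_1) = 27.
Solving the tridiagonal system: σ_0 = 7, σ_1 = -13/2, σ_2 = 10.
On [2, 4], p(x) = 3 + 1/2·(x - 2) - 13/4·(x - 2)² + 11/8·(x - 2)³.
With (x - 2) = 2/3: p(8/3) = 62/27.

2.2963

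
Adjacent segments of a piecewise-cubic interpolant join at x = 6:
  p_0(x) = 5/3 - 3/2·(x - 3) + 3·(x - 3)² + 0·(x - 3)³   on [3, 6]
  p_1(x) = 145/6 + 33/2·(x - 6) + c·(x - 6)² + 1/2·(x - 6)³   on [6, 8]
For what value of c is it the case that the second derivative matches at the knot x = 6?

3

p_0''(x) = 6 + 0·(x - 3), so p_0''(6) = 6. On the right, p_1''(6) = 2c, so c = 3.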